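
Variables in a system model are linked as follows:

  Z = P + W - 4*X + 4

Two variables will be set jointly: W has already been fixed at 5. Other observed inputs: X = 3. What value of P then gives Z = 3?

With W held at 5:
Substituting into the Z equation gives Z = P - 3.
Solve P - 3 = 3: P = (3 + 3) / 1 = 6.

P = 6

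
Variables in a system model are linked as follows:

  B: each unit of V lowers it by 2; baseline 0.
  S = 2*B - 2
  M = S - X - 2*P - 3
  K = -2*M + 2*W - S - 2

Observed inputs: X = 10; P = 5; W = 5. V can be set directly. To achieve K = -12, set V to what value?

Substituting into the S equation gives S = -4*V - 2.
Substituting into the M equation gives M = -4*V - 25.
This gives K = 12*V + 60.
Solve 12*V + 60 = -12: V = (-12 - 60) / 12 = -6.

V = -6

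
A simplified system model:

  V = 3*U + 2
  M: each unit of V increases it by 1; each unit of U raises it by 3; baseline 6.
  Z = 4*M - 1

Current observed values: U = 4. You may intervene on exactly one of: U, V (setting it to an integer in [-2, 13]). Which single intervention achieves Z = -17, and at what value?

Intervening on U: with other inputs at their observed values, Z = 24*U + 31. Solving for -17 gives U = -2, within [-2, 13].
Intervening on V: Z = 4*V + 71. Reaching -17 requires V = -22, outside [-2, 13].

set U = -2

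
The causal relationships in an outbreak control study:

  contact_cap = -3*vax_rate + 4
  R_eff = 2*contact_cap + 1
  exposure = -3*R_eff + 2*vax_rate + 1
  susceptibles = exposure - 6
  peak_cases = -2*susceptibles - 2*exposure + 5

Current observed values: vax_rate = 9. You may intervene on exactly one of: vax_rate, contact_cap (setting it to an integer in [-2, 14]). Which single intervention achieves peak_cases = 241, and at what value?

set contact_cap = 12

Intervening on vax_rate: peak_cases = -80*vax_rate + 121. Reaching 241 requires vax_rate = -3/2, not an integer.
Intervening on contact_cap: with other inputs at their observed values, peak_cases = 24*contact_cap - 47. Solving for 241 gives contact_cap = 12, within [-2, 14].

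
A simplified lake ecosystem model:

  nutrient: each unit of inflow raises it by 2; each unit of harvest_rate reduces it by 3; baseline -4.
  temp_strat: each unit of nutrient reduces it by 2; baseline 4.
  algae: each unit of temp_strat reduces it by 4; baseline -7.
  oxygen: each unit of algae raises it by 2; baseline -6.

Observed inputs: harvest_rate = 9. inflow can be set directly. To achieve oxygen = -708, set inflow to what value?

Substituting into the nutrient equation gives nutrient = 2*inflow - 31.
This gives temp_strat = -4*inflow + 66.
This gives algae = 16*inflow - 271.
Substituting into the oxygen equation gives oxygen = 32*inflow - 548.
Solve 32*inflow - 548 = -708: inflow = (-708 + 548) / 32 = -5.

inflow = -5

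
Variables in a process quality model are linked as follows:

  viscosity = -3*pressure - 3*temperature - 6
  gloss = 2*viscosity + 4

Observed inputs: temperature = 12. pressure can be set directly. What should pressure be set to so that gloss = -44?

pressure = -6

Substituting into the viscosity equation gives viscosity = -3*pressure - 42.
Substituting into the gloss equation gives gloss = -6*pressure - 80.
Solve -6*pressure - 80 = -44: pressure = (-44 + 80) / -6 = -6.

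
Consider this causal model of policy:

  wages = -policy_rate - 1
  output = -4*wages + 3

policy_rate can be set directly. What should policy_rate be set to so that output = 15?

policy_rate = 2

Substituting into the output equation gives output = 4*policy_rate + 7.
Solve 4*policy_rate + 7 = 15: policy_rate = (15 - 7) / 4 = 2.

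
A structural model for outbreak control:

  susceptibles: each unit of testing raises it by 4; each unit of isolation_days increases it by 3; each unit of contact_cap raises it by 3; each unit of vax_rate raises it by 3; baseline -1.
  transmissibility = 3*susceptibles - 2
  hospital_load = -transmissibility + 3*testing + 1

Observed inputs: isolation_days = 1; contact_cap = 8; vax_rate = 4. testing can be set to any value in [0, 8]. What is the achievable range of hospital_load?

-183 to -111

Substituting into the susceptibles equation gives susceptibles = 4*testing + 38.
So transmissibility = 12*testing + 112.
Substituting into the hospital_load equation gives hospital_load = -9*testing - 111.
Linear in testing, so extremes are at the endpoints: testing = 0 gives hospital_load = -111; testing = 8 gives hospital_load = -183.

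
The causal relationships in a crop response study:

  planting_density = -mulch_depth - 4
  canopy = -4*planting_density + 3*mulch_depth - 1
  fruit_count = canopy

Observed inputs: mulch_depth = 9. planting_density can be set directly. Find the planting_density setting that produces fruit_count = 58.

planting_density = -8

Intervening on planting_density fixes its value directly, overriding its dependence on mulch_depth.
Substituting into the canopy equation gives canopy = -4*planting_density + 26.
Substituting into the fruit_count equation gives fruit_count = -4*planting_density + 26.
Solve -4*planting_density + 26 = 58: planting_density = (58 - 26) / -4 = -8.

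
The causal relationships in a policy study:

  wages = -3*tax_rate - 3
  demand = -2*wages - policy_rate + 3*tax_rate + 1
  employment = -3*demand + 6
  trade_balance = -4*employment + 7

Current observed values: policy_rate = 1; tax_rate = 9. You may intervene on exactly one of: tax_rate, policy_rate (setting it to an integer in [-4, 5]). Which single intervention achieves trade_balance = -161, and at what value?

set tax_rate = -2

Intervening on tax_rate: with other inputs at their observed values, trade_balance = 108*tax_rate + 55. Solving for -161 gives tax_rate = -2, within [-4, 5].
Intervening on policy_rate: trade_balance = -12*policy_rate + 1039. Reaching -161 requires policy_rate = 100, outside [-4, 5].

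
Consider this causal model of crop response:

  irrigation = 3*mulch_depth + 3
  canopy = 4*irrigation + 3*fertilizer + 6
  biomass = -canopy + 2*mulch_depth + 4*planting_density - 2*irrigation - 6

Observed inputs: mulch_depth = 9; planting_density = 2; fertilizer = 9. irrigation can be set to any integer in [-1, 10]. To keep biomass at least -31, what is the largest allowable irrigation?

Intervening on irrigation fixes its value directly, overriding its dependence on mulch_depth.
Substituting into the canopy equation gives canopy = 4*irrigation + 33.
Substituting into the biomass equation gives biomass = -6*irrigation - 13.
Require -6*irrigation - 13 ≥ -31, so irrigation ≤ 3.
The largest integer in [-1, 10] satisfying this is 3.

irrigation = 3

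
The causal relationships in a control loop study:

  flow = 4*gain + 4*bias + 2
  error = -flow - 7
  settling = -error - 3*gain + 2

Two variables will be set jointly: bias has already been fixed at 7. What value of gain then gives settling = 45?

With bias held at 7:
Substituting into the flow equation gives flow = 4*gain + 30.
So error = -4*gain - 37.
Substituting into the settling equation gives settling = gain + 39.
Solve gain + 39 = 45: gain = (45 - 39) / 1 = 6.

gain = 6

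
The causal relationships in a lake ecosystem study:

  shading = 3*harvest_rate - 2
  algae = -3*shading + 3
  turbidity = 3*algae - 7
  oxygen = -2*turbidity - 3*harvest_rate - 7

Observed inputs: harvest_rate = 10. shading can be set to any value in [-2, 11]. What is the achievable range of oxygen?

-77 to 157

Intervening on shading fixes its value directly, overriding its dependence on harvest_rate.
Substituting into the turbidity equation gives turbidity = -9*shading + 2.
So oxygen = 18*shading - 41.
Linear in shading, so extremes are at the endpoints: shading = -2 gives oxygen = -77; shading = 11 gives oxygen = 157.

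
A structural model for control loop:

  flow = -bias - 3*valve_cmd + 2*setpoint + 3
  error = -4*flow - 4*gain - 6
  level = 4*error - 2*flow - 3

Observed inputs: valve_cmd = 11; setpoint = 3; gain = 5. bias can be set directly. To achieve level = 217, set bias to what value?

bias = -6

Substituting into the flow equation gives flow = -bias - 24.
So error = 4*bias + 70.
Substituting into the level equation gives level = 18*bias + 325.
Solve 18*bias + 325 = 217: bias = (217 - 325) / 18 = -6.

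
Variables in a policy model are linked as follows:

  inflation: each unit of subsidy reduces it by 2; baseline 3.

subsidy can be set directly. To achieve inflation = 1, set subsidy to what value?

Solve -2*subsidy + 3 = 1: subsidy = (1 - 3) / -2 = 1.

subsidy = 1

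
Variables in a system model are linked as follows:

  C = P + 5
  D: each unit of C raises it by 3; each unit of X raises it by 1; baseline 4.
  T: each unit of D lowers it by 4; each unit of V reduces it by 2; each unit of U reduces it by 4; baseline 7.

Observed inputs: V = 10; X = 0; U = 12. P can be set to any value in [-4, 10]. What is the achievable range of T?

Substituting into the D equation gives D = 3*P + 19.
Substituting into the T equation gives T = -12*P - 137.
Linear in P, so extremes are at the endpoints: P = -4 gives T = -89; P = 10 gives T = -257.

-257 to -89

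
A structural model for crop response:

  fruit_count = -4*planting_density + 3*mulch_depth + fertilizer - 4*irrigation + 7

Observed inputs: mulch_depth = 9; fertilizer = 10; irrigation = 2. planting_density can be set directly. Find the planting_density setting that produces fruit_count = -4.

Substituting into the fruit_count equation gives fruit_count = -4*planting_density + 36.
Solve -4*planting_density + 36 = -4: planting_density = (-4 - 36) / -4 = 10.

planting_density = 10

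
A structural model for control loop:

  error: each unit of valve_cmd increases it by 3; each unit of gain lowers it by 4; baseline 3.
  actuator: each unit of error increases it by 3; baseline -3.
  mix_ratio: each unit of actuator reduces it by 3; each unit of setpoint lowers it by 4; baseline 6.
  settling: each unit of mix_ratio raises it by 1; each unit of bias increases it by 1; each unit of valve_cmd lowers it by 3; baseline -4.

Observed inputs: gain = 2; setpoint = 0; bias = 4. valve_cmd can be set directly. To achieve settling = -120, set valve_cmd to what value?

valve_cmd = 6

Substituting into the error equation gives error = 3*valve_cmd - 5.
Substituting into the actuator equation gives actuator = 9*valve_cmd - 18.
This gives mix_ratio = -27*valve_cmd + 60.
Substituting into the settling equation gives settling = -30*valve_cmd + 60.
Solve -30*valve_cmd + 60 = -120: valve_cmd = (-120 - 60) / -30 = 6.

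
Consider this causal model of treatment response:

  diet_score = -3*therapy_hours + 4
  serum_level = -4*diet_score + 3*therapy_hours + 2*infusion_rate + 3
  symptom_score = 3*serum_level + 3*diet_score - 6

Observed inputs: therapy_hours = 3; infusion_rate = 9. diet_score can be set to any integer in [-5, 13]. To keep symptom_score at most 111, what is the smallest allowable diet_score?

Intervening on diet_score fixes its value directly, overriding its dependence on therapy_hours.
Substituting into the serum_level equation gives serum_level = -4*diet_score + 30.
So symptom_score = -9*diet_score + 84.
Require -9*diet_score + 84 ≤ 111, so diet_score ≥ -3.
The smallest integer in [-5, 13] satisfying this is -3.

diet_score = -3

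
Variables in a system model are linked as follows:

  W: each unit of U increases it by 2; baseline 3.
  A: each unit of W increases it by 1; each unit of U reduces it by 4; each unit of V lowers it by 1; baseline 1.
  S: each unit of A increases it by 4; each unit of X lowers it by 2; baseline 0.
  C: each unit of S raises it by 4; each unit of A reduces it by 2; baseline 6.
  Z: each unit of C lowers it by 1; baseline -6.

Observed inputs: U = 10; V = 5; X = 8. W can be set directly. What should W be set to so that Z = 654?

Intervening on W fixes its value directly, overriding its dependence on U.
Substituting into the A equation gives A = W - 44.
So S = 4*W - 192.
C becomes 14*W - 674.
Substituting into the Z equation gives Z = -14*W + 668.
Solve -14*W + 668 = 654: W = (654 - 668) / -14 = 1.

W = 1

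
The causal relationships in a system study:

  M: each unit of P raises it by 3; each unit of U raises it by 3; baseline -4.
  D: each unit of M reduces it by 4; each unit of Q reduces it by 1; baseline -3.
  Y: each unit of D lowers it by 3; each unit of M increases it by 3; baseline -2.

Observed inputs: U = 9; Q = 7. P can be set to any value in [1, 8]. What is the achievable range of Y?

Substituting into the M equation gives M = 3*P + 23.
Substituting into the D equation gives D = -12*P - 102.
Substituting into the Y equation gives Y = 45*P + 373.
Linear in P, so extremes are at the endpoints: P = 1 gives Y = 418; P = 8 gives Y = 733.

418 to 733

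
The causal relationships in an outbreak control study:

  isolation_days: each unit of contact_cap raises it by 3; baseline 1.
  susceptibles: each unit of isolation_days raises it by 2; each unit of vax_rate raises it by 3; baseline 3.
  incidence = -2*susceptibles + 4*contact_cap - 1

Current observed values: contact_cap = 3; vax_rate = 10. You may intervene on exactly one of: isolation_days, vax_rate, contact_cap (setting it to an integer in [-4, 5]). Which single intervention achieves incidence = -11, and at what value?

set vax_rate = -4

Intervening on isolation_days: incidence = -4*isolation_days - 55. Reaching -11 requires isolation_days = -11, outside [-4, 5].
Intervening on vax_rate: with other inputs at their observed values, incidence = -6*vax_rate - 35. Solving for -11 gives vax_rate = -4, within [-4, 5].
Intervening on contact_cap: incidence = -8*contact_cap - 71. Reaching -11 requires contact_cap = -15/2, not an integer.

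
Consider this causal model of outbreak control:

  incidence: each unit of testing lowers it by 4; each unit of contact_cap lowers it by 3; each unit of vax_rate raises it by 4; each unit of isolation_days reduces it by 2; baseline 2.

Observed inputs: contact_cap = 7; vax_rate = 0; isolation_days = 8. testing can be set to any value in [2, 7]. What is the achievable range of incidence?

Substituting into the incidence equation gives incidence = -4*testing - 35.
Linear in testing, so extremes are at the endpoints: testing = 2 gives incidence = -43; testing = 7 gives incidence = -63.

-63 to -43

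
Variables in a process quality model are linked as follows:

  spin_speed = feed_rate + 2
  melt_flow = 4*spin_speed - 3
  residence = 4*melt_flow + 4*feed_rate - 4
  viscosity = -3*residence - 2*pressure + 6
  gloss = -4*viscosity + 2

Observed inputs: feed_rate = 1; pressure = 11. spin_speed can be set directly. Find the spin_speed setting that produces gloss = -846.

spin_speed = -4

Intervening on spin_speed fixes its value directly, overriding its dependence on feed_rate.
Substituting into the residence equation gives residence = 16*spin_speed - 12.
viscosity becomes -48*spin_speed + 20.
gloss becomes 192*spin_speed - 78.
Solve 192*spin_speed - 78 = -846: spin_speed = (-846 + 78) / 192 = -4.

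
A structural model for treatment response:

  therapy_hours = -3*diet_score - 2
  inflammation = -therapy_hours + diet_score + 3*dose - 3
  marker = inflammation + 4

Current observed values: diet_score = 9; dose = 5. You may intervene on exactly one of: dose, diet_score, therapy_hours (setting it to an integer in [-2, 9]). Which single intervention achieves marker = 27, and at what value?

set therapy_hours = -2

Intervening on dose: marker = 3*dose + 39. Reaching 27 requires dose = -4, outside [-2, 9].
Intervening on diet_score: marker = 4*diet_score + 18. Reaching 27 requires diet_score = 9/4, not an integer.
Intervening on therapy_hours: with other inputs at their observed values, marker = -therapy_hours + 25. Solving for 27 gives therapy_hours = -2, within [-2, 9].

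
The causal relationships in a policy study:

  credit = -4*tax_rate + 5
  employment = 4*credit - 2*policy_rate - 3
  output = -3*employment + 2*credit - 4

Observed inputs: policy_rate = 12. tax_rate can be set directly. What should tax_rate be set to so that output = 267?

Substituting into the employment equation gives employment = -16*tax_rate - 7.
So output = 40*tax_rate + 27.
Solve 40*tax_rate + 27 = 267: tax_rate = (267 - 27) / 40 = 6.

tax_rate = 6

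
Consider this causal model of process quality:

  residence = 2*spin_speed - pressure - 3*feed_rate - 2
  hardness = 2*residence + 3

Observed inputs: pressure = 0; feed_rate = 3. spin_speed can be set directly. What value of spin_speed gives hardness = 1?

spin_speed = 5

Substituting into the residence equation gives residence = 2*spin_speed - 11.
This gives hardness = 4*spin_speed - 19.
Solve 4*spin_speed - 19 = 1: spin_speed = (1 + 19) / 4 = 5.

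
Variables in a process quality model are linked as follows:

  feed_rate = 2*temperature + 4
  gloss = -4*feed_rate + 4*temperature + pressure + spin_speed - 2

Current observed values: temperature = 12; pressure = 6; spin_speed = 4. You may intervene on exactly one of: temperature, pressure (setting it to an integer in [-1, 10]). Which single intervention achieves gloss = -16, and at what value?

set temperature = 2

Intervening on temperature: with other inputs at their observed values, gloss = -4*temperature - 8. Solving for -16 gives temperature = 2, within [-1, 10].
Intervening on pressure: gloss = pressure - 62. Reaching -16 requires pressure = 46, outside [-1, 10].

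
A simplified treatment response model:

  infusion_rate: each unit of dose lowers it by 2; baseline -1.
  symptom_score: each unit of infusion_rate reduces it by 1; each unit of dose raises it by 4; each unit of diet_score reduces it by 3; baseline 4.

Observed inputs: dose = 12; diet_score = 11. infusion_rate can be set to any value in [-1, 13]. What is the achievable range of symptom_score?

6 to 20

Intervening on infusion_rate fixes its value directly, overriding its dependence on dose.
Substituting into the symptom_score equation gives symptom_score = -infusion_rate + 19.
Linear in infusion_rate, so extremes are at the endpoints: infusion_rate = -1 gives symptom_score = 20; infusion_rate = 13 gives symptom_score = 6.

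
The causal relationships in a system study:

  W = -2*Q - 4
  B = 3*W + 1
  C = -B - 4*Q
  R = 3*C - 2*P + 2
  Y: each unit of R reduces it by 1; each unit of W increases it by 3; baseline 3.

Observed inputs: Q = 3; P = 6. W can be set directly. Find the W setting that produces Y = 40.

Intervening on W fixes its value directly, overriding its dependence on Q.
Substituting into the C equation gives C = -3*W - 13.
Substituting into the R equation gives R = -9*W - 49.
Y becomes 12*W + 52.
Solve 12*W + 52 = 40: W = (40 - 52) / 12 = -1.

W = -1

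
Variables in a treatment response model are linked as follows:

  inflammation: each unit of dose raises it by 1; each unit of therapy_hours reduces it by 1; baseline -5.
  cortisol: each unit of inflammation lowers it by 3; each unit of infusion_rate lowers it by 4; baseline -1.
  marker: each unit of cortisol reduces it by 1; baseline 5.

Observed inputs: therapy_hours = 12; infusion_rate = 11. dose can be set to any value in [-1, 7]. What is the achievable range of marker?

Substituting into the inflammation equation gives inflammation = dose - 17.
This gives cortisol = -3*dose + 6.
Substituting into the marker equation gives marker = 3*dose - 1.
Linear in dose, so extremes are at the endpoints: dose = -1 gives marker = -4; dose = 7 gives marker = 20.

-4 to 20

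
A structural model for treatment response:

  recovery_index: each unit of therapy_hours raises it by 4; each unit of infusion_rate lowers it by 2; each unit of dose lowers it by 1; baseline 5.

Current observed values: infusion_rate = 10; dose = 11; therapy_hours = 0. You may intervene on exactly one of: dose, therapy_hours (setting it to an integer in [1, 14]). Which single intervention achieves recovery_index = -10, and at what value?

Intervening on dose: recovery_index = -dose - 15. Reaching -10 requires dose = -5, outside [1, 14].
Intervening on therapy_hours: with other inputs at their observed values, recovery_index = 4*therapy_hours - 26. Solving for -10 gives therapy_hours = 4, within [1, 14].

set therapy_hours = 4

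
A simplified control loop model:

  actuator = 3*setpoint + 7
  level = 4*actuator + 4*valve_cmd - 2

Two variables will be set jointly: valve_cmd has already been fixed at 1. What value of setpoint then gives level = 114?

setpoint = 7

With valve_cmd held at 1:
Substituting into the level equation gives level = 12*setpoint + 30.
Solve 12*setpoint + 30 = 114: setpoint = (114 - 30) / 12 = 7.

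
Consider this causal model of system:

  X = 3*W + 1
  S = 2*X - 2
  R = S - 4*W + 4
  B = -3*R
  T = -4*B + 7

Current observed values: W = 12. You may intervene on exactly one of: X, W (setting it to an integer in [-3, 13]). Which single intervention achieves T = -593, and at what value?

set X = -2

Intervening on X: with other inputs at their observed values, T = 24*X - 545. Solving for -593 gives X = -2, within [-3, 13].
Intervening on W: T = 24*W + 55. Reaching -593 requires W = -27, outside [-3, 13].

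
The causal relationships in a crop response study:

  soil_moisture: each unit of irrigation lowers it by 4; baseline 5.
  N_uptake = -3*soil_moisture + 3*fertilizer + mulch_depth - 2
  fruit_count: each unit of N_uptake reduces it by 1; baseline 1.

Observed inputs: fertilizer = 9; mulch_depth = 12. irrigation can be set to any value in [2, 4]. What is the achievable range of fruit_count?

-69 to -45

Substituting into the N_uptake equation gives N_uptake = 12*irrigation + 22.
Substituting into the fruit_count equation gives fruit_count = -12*irrigation - 21.
Linear in irrigation, so extremes are at the endpoints: irrigation = 2 gives fruit_count = -45; irrigation = 4 gives fruit_count = -69.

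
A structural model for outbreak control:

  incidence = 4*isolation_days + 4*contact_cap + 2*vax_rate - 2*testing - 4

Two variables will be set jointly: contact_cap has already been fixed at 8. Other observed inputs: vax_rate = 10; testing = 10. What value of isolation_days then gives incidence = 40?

With contact_cap held at 8:
Substituting into the incidence equation gives incidence = 4*isolation_days + 28.
Solve 4*isolation_days + 28 = 40: isolation_days = (40 - 28) / 4 = 3.

isolation_days = 3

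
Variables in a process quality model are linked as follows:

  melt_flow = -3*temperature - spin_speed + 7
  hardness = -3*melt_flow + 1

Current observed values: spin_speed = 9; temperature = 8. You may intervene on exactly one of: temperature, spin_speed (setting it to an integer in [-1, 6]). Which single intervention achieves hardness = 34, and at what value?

Intervening on temperature: with other inputs at their observed values, hardness = 9*temperature + 7. Solving for 34 gives temperature = 3, within [-1, 6].
Intervening on spin_speed: hardness = 3*spin_speed + 52. Reaching 34 requires spin_speed = -6, outside [-1, 6].

set temperature = 3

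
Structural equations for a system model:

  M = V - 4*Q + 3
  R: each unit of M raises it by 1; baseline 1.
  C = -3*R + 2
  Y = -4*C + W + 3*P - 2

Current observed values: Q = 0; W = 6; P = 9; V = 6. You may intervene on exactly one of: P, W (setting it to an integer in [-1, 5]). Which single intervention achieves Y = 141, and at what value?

set W = 4

Intervening on P: Y = 3*P + 116. Reaching 141 requires P = 25/3, not an integer.
Intervening on W: with other inputs at their observed values, Y = W + 137. Solving for 141 gives W = 4, within [-1, 5].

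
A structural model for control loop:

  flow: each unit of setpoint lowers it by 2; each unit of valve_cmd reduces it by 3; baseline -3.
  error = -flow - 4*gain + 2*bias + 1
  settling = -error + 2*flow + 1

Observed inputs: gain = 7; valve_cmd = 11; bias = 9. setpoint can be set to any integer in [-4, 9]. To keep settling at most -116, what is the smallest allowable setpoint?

Substituting into the flow equation gives flow = -2*setpoint - 36.
Substituting into the error equation gives error = 2*setpoint + 27.
Substituting into the settling equation gives settling = -6*setpoint - 98.
Require -6*setpoint - 98 ≤ -116, so setpoint ≥ 3.
The smallest integer in [-4, 9] satisfying this is 3.

setpoint = 3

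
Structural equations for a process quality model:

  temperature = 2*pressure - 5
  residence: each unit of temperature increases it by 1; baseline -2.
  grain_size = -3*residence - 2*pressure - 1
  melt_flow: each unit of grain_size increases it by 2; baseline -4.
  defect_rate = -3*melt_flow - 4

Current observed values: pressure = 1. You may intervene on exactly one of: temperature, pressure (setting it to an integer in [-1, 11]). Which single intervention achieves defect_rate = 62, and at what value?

set temperature = 4

Intervening on temperature: with other inputs at their observed values, defect_rate = 18*temperature - 10. Solving for 62 gives temperature = 4, within [-1, 11].
Intervening on pressure: defect_rate = 48*pressure - 112. Reaching 62 requires pressure = 29/8, not an integer.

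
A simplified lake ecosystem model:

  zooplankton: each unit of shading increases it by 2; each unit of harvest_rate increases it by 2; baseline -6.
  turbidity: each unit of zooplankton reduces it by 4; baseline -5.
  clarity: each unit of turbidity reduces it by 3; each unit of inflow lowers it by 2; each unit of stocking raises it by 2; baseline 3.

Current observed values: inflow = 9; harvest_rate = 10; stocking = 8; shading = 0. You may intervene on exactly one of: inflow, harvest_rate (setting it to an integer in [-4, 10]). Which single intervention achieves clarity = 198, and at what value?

set inflow = 2

Intervening on inflow: with other inputs at their observed values, clarity = -2*inflow + 202. Solving for 198 gives inflow = 2, within [-4, 10].
Intervening on harvest_rate: clarity = 24*harvest_rate - 56. Reaching 198 requires harvest_rate = 127/12, not an integer.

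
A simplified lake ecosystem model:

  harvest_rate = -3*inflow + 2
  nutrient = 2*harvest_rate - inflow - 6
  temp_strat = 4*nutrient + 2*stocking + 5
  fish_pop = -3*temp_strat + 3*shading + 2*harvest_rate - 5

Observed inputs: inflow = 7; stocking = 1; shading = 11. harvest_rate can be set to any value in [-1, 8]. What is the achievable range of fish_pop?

Intervening on harvest_rate fixes its value directly, overriding its dependence on inflow.
Substituting into the nutrient equation gives nutrient = 2*harvest_rate - 13.
Substituting into the temp_strat equation gives temp_strat = 8*harvest_rate - 45.
So fish_pop = -22*harvest_rate + 163.
Linear in harvest_rate, so extremes are at the endpoints: harvest_rate = -1 gives fish_pop = 185; harvest_rate = 8 gives fish_pop = -13.

-13 to 185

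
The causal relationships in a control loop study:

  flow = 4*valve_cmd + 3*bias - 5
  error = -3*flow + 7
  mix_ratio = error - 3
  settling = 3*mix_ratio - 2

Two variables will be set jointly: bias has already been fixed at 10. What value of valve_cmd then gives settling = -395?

With bias held at 10:
Substituting into the flow equation gives flow = 4*valve_cmd + 25.
This gives error = -12*valve_cmd - 68.
So mix_ratio = -12*valve_cmd - 71.
This gives settling = -36*valve_cmd - 215.
Solve -36*valve_cmd - 215 = -395: valve_cmd = (-395 + 215) / -36 = 5.

valve_cmd = 5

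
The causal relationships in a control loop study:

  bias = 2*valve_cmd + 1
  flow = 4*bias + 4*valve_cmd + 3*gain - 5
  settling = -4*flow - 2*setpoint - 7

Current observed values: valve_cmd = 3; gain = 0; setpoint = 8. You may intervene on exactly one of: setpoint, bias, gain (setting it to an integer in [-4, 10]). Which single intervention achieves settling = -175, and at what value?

set gain = 1

Intervening on setpoint: settling = -2*setpoint - 147. Reaching -175 requires setpoint = 14, outside [-4, 10].
Intervening on bias: settling = -16*bias - 51. Reaching -175 requires bias = 31/4, not an integer.
Intervening on gain: with other inputs at their observed values, settling = -12*gain - 163. Solving for -175 gives gain = 1, within [-4, 10].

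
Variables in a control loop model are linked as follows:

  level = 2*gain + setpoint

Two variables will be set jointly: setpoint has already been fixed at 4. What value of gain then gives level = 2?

gain = -1

With setpoint held at 4:
Substituting into the level equation gives level = 2*gain + 4.
Solve 2*gain + 4 = 2: gain = (2 - 4) / 2 = -1.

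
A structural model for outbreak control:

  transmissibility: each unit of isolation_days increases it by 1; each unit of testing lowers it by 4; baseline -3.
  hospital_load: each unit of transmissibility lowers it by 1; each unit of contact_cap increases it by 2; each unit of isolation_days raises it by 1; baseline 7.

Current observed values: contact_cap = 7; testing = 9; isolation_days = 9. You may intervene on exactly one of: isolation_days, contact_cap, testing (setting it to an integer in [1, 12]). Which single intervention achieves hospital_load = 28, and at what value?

set testing = 1

Intervening on isolation_days: the paths from isolation_days to hospital_load cancel (net effect zero), leaving hospital_load = 60; 28 is unreachable this way.
Intervening on contact_cap: hospital_load = 2*contact_cap + 46. Reaching 28 requires contact_cap = -9, outside [1, 12].
Intervening on testing: with other inputs at their observed values, hospital_load = 4*testing + 24. Solving for 28 gives testing = 1, within [1, 12].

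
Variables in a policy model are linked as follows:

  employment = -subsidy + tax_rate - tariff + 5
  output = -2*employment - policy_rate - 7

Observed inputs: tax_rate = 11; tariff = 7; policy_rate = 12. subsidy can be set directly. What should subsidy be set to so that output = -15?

Substituting into the employment equation gives employment = -subsidy + 9.
Substituting into the output equation gives output = 2*subsidy - 37.
Solve 2*subsidy - 37 = -15: subsidy = (-15 + 37) / 2 = 11.

subsidy = 11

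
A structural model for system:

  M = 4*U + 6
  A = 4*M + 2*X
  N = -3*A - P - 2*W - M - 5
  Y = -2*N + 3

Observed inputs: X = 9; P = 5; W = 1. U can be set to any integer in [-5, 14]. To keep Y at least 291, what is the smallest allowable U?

Substituting into the A equation gives A = 16*U + 42.
So N = -52*U - 144.
Substituting into the Y equation gives Y = 104*U + 291.
Require 104*U + 291 ≥ 291, so U ≥ 0.
The smallest integer in [-5, 14] satisfying this is 0.

U = 0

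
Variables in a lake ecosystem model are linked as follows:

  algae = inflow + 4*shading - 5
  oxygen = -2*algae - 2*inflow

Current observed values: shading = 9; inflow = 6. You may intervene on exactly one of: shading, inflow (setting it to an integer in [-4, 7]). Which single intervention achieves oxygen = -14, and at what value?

set shading = 0

Intervening on shading: with other inputs at their observed values, oxygen = -8*shading - 14. Solving for -14 gives shading = 0, within [-4, 7].
Intervening on inflow: oxygen = -4*inflow - 62. Reaching -14 requires inflow = -12, outside [-4, 7].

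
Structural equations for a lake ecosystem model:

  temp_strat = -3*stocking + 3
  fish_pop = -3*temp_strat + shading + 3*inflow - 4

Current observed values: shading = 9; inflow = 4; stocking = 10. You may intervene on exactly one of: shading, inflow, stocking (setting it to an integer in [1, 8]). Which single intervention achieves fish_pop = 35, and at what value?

Intervening on shading: fish_pop = shading + 89. Reaching 35 requires shading = -54, outside [1, 8].
Intervening on inflow: fish_pop = 3*inflow + 86. Reaching 35 requires inflow = -17, outside [1, 8].
Intervening on stocking: with other inputs at their observed values, fish_pop = 9*stocking + 8. Solving for 35 gives stocking = 3, within [1, 8].

set stocking = 3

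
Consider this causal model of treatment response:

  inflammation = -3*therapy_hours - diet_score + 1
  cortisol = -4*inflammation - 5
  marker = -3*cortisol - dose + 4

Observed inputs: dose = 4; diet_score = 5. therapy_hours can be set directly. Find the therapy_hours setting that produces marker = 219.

therapy_hours = -7

Substituting into the inflammation equation gives inflammation = -3*therapy_hours - 4.
cortisol becomes 12*therapy_hours + 11.
marker becomes -36*therapy_hours - 33.
Solve -36*therapy_hours - 33 = 219: therapy_hours = (219 + 33) / -36 = -7.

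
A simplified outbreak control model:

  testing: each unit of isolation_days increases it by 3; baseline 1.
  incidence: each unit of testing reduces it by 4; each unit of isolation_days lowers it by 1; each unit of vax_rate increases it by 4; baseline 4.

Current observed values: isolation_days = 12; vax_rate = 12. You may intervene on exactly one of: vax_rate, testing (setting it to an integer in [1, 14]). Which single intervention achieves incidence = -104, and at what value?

set vax_rate = 13

Intervening on vax_rate: with other inputs at their observed values, incidence = 4*vax_rate - 156. Solving for -104 gives vax_rate = 13, within [1, 14].
Intervening on testing: incidence = -4*testing + 40. Reaching -104 requires testing = 36, outside [1, 14].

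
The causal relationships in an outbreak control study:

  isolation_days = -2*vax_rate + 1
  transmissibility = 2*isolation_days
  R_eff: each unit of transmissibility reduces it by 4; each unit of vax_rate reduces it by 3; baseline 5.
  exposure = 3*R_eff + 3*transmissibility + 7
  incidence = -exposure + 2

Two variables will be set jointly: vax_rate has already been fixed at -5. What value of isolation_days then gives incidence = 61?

With vax_rate held at -5:
Intervening on isolation_days fixes its value directly, overriding its dependence on vax_rate.
Substituting into the R_eff equation gives R_eff = -8*isolation_days + 20.
Substituting into the exposure equation gives exposure = -18*isolation_days + 67.
Substituting into the incidence equation gives incidence = 18*isolation_days - 65.
Solve 18*isolation_days - 65 = 61: isolation_days = (61 + 65) / 18 = 7.

isolation_days = 7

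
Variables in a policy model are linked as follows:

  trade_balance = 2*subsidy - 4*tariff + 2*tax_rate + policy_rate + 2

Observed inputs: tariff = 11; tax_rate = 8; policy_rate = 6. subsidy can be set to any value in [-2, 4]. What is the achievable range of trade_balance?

Substituting into the trade_balance equation gives trade_balance = 2*subsidy - 20.
Linear in subsidy, so extremes are at the endpoints: subsidy = -2 gives trade_balance = -24; subsidy = 4 gives trade_balance = -12.

-24 to -12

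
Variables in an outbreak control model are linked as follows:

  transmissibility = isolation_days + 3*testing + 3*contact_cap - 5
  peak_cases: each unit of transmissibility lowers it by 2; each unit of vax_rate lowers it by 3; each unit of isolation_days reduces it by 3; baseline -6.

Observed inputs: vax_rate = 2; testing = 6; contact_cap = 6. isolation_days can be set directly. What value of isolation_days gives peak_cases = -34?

isolation_days = -8

Substituting into the transmissibility equation gives transmissibility = isolation_days + 31.
Substituting into the peak_cases equation gives peak_cases = -5*isolation_days - 74.
Solve -5*isolation_days - 74 = -34: isolation_days = (-34 + 74) / -5 = -8.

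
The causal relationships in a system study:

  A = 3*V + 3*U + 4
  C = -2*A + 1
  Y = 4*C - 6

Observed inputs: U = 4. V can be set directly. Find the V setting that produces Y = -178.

Substituting into the A equation gives A = 3*V + 16.
C becomes -6*V - 31.
This gives Y = -24*V - 130.
Solve -24*V - 130 = -178: V = (-178 + 130) / -24 = 2.

V = 2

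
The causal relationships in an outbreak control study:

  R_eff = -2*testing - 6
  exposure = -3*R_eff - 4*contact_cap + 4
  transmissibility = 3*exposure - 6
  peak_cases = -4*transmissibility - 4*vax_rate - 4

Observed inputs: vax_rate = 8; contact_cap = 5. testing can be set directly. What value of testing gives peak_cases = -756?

Substituting into the exposure equation gives exposure = 6*testing + 2.
So transmissibility = 18*testing.
peak_cases becomes -72*testing - 36.
Solve -72*testing - 36 = -756: testing = (-756 + 36) / -72 = 10.

testing = 10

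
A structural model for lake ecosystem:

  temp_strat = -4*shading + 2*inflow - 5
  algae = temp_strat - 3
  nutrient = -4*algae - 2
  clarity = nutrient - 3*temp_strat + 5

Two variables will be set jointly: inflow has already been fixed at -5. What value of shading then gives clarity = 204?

shading = 3

With inflow held at -5:
Substituting into the temp_strat equation gives temp_strat = -4*shading - 15.
Substituting into the algae equation gives algae = -4*shading - 18.
nutrient becomes 16*shading + 70.
clarity becomes 28*shading + 120.
Solve 28*shading + 120 = 204: shading = (204 - 120) / 28 = 3.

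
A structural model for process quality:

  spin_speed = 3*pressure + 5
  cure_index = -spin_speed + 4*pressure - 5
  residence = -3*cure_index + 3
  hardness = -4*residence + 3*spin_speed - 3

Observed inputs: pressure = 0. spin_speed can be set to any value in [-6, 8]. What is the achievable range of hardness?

Intervening on spin_speed fixes its value directly, overriding its dependence on pressure.
Substituting into the cure_index equation gives cure_index = -spin_speed - 5.
Substituting into the residence equation gives residence = 3*spin_speed + 18.
So hardness = -9*spin_speed - 75.
Linear in spin_speed, so extremes are at the endpoints: spin_speed = -6 gives hardness = -21; spin_speed = 8 gives hardness = -147.

-147 to -21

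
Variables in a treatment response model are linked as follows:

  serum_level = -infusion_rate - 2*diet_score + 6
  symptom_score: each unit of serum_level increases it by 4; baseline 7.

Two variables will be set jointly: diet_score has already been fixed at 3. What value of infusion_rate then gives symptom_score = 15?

With diet_score held at 3:
Substituting into the serum_level equation gives serum_level = -infusion_rate.
This gives symptom_score = -4*infusion_rate + 7.
Solve -4*infusion_rate + 7 = 15: infusion_rate = (15 - 7) / -4 = -2.

infusion_rate = -2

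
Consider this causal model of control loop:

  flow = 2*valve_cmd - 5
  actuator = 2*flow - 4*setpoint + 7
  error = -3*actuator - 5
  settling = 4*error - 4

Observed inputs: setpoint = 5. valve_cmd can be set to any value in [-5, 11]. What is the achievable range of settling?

-276 to 492

Substituting into the actuator equation gives actuator = 4*valve_cmd - 23.
Substituting into the error equation gives error = -12*valve_cmd + 64.
So settling = -48*valve_cmd + 252.
Linear in valve_cmd, so extremes are at the endpoints: valve_cmd = -5 gives settling = 492; valve_cmd = 11 gives settling = -276.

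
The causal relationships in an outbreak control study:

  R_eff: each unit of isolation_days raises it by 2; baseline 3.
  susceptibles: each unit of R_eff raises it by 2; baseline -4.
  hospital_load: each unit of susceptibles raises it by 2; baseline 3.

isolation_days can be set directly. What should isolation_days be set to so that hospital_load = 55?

Substituting into the susceptibles equation gives susceptibles = 4*isolation_days + 2.
hospital_load becomes 8*isolation_days + 7.
Solve 8*isolation_days + 7 = 55: isolation_days = (55 - 7) / 8 = 6.

isolation_days = 6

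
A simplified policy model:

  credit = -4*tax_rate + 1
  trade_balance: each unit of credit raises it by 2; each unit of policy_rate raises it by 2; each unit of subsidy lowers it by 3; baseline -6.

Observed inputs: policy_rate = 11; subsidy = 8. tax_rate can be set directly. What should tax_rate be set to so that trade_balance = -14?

tax_rate = 1

Substituting into the trade_balance equation gives trade_balance = -8*tax_rate - 6.
Solve -8*tax_rate - 6 = -14: tax_rate = (-14 + 6) / -8 = 1.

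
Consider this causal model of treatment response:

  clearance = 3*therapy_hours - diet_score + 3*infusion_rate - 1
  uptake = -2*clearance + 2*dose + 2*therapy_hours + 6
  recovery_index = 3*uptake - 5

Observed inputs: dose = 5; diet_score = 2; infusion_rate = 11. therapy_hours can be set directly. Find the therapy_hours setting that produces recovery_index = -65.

therapy_hours = -6

Substituting into the clearance equation gives clearance = 3*therapy_hours + 30.
Substituting into the uptake equation gives uptake = -4*therapy_hours - 44.
So recovery_index = -12*therapy_hours - 137.
Solve -12*therapy_hours - 137 = -65: therapy_hours = (-65 + 137) / -12 = -6.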